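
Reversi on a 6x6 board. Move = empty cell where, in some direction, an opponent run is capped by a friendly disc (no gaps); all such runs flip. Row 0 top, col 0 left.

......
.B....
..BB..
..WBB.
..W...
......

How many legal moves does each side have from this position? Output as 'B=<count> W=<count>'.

-- B to move --
(2,1): no bracket -> illegal
(3,1): flips 1 -> legal
(4,1): flips 1 -> legal
(4,3): no bracket -> illegal
(5,1): flips 1 -> legal
(5,2): flips 2 -> legal
(5,3): no bracket -> illegal
B mobility = 4
-- W to move --
(0,0): no bracket -> illegal
(0,1): no bracket -> illegal
(0,2): no bracket -> illegal
(1,0): no bracket -> illegal
(1,2): flips 1 -> legal
(1,3): no bracket -> illegal
(1,4): flips 1 -> legal
(2,0): no bracket -> illegal
(2,1): no bracket -> illegal
(2,4): flips 1 -> legal
(2,5): no bracket -> illegal
(3,1): no bracket -> illegal
(3,5): flips 2 -> legal
(4,3): no bracket -> illegal
(4,4): no bracket -> illegal
(4,5): no bracket -> illegal
W mobility = 4

Answer: B=4 W=4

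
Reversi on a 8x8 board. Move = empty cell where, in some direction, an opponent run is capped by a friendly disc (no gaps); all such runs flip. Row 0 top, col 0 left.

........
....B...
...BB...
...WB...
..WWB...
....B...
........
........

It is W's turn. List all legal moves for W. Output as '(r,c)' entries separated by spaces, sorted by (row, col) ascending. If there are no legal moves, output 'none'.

Answer: (1,3) (1,5) (2,5) (3,5) (4,5) (5,5) (6,5)

Derivation:
(0,3): no bracket -> illegal
(0,4): no bracket -> illegal
(0,5): no bracket -> illegal
(1,2): no bracket -> illegal
(1,3): flips 1 -> legal
(1,5): flips 1 -> legal
(2,2): no bracket -> illegal
(2,5): flips 1 -> legal
(3,2): no bracket -> illegal
(3,5): flips 1 -> legal
(4,5): flips 1 -> legal
(5,3): no bracket -> illegal
(5,5): flips 1 -> legal
(6,3): no bracket -> illegal
(6,4): no bracket -> illegal
(6,5): flips 1 -> legal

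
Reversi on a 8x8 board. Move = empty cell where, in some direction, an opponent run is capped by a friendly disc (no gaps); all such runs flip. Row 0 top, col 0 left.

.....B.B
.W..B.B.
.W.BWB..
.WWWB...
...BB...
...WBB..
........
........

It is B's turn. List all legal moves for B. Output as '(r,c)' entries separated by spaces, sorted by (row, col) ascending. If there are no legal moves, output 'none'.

Answer: (1,0) (2,2) (3,0) (4,1) (5,2) (6,2) (6,3)

Derivation:
(0,0): no bracket -> illegal
(0,1): no bracket -> illegal
(0,2): no bracket -> illegal
(1,0): flips 2 -> legal
(1,2): no bracket -> illegal
(1,3): no bracket -> illegal
(1,5): no bracket -> illegal
(2,0): no bracket -> illegal
(2,2): flips 1 -> legal
(3,0): flips 3 -> legal
(3,5): no bracket -> illegal
(4,0): no bracket -> illegal
(4,1): flips 1 -> legal
(4,2): no bracket -> illegal
(5,2): flips 1 -> legal
(6,2): flips 1 -> legal
(6,3): flips 1 -> legal
(6,4): no bracket -> illegal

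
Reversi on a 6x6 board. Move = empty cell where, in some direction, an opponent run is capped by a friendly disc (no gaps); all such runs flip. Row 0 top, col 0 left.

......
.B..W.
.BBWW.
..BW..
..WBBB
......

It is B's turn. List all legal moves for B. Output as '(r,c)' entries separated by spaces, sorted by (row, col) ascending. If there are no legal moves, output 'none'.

Answer: (0,5) (1,3) (2,5) (3,4) (4,1) (5,2)

Derivation:
(0,3): no bracket -> illegal
(0,4): no bracket -> illegal
(0,5): flips 2 -> legal
(1,2): no bracket -> illegal
(1,3): flips 2 -> legal
(1,5): no bracket -> illegal
(2,5): flips 2 -> legal
(3,1): no bracket -> illegal
(3,4): flips 1 -> legal
(3,5): no bracket -> illegal
(4,1): flips 1 -> legal
(5,1): no bracket -> illegal
(5,2): flips 1 -> legal
(5,3): no bracket -> illegal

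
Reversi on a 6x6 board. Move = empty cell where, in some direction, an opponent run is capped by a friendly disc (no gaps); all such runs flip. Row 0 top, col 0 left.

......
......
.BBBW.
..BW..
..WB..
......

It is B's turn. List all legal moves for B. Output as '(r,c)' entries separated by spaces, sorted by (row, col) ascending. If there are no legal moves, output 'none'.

(1,3): no bracket -> illegal
(1,4): no bracket -> illegal
(1,5): no bracket -> illegal
(2,5): flips 1 -> legal
(3,1): no bracket -> illegal
(3,4): flips 1 -> legal
(3,5): no bracket -> illegal
(4,1): flips 1 -> legal
(4,4): flips 1 -> legal
(5,1): no bracket -> illegal
(5,2): flips 1 -> legal
(5,3): no bracket -> illegal

Answer: (2,5) (3,4) (4,1) (4,4) (5,2)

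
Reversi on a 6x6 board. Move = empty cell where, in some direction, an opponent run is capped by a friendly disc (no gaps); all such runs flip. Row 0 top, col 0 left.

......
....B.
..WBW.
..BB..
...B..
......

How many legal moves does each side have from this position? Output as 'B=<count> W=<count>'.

Answer: B=6 W=3

Derivation:
-- B to move --
(1,1): flips 1 -> legal
(1,2): flips 1 -> legal
(1,3): no bracket -> illegal
(1,5): flips 1 -> legal
(2,1): flips 1 -> legal
(2,5): flips 1 -> legal
(3,1): no bracket -> illegal
(3,4): flips 1 -> legal
(3,5): no bracket -> illegal
B mobility = 6
-- W to move --
(0,3): no bracket -> illegal
(0,4): flips 1 -> legal
(0,5): no bracket -> illegal
(1,2): no bracket -> illegal
(1,3): no bracket -> illegal
(1,5): no bracket -> illegal
(2,1): no bracket -> illegal
(2,5): no bracket -> illegal
(3,1): no bracket -> illegal
(3,4): no bracket -> illegal
(4,1): no bracket -> illegal
(4,2): flips 2 -> legal
(4,4): flips 1 -> legal
(5,2): no bracket -> illegal
(5,3): no bracket -> illegal
(5,4): no bracket -> illegal
W mobility = 3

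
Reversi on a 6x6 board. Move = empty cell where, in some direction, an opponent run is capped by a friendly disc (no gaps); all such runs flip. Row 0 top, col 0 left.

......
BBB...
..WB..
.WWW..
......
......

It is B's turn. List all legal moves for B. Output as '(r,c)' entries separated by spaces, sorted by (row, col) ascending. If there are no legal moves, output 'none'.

Answer: (2,1) (4,1) (4,2) (4,3) (4,4)

Derivation:
(1,3): no bracket -> illegal
(2,0): no bracket -> illegal
(2,1): flips 1 -> legal
(2,4): no bracket -> illegal
(3,0): no bracket -> illegal
(3,4): no bracket -> illegal
(4,0): no bracket -> illegal
(4,1): flips 1 -> legal
(4,2): flips 2 -> legal
(4,3): flips 1 -> legal
(4,4): flips 2 -> legal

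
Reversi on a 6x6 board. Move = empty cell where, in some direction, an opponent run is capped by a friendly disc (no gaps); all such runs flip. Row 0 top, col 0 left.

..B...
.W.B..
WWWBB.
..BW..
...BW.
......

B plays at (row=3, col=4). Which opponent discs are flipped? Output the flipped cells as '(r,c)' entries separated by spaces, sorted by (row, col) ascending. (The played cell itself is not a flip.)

Dir NW: first cell 'B' (not opp) -> no flip
Dir N: first cell 'B' (not opp) -> no flip
Dir NE: first cell '.' (not opp) -> no flip
Dir W: opp run (3,3) capped by B -> flip
Dir E: first cell '.' (not opp) -> no flip
Dir SW: first cell 'B' (not opp) -> no flip
Dir S: opp run (4,4), next='.' -> no flip
Dir SE: first cell '.' (not opp) -> no flip

Answer: (3,3)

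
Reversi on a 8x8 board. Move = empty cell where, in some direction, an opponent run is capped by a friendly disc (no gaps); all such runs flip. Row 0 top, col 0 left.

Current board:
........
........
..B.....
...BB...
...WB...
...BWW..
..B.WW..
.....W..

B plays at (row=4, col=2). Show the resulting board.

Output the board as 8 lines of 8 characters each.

Answer: ........
........
..B.....
...BB...
..BBB...
...BWW..
..B.WW..
.....W..

Derivation:
Place B at (4,2); scan 8 dirs for brackets.
Dir NW: first cell '.' (not opp) -> no flip
Dir N: first cell '.' (not opp) -> no flip
Dir NE: first cell 'B' (not opp) -> no flip
Dir W: first cell '.' (not opp) -> no flip
Dir E: opp run (4,3) capped by B -> flip
Dir SW: first cell '.' (not opp) -> no flip
Dir S: first cell '.' (not opp) -> no flip
Dir SE: first cell 'B' (not opp) -> no flip
All flips: (4,3)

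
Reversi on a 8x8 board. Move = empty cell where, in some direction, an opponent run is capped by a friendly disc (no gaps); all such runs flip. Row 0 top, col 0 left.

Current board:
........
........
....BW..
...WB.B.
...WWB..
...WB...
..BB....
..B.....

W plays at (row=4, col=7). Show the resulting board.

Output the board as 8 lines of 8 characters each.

Place W at (4,7); scan 8 dirs for brackets.
Dir NW: opp run (3,6) capped by W -> flip
Dir N: first cell '.' (not opp) -> no flip
Dir NE: edge -> no flip
Dir W: first cell '.' (not opp) -> no flip
Dir E: edge -> no flip
Dir SW: first cell '.' (not opp) -> no flip
Dir S: first cell '.' (not opp) -> no flip
Dir SE: edge -> no flip
All flips: (3,6)

Answer: ........
........
....BW..
...WB.W.
...WWB.W
...WB...
..BB....
..B.....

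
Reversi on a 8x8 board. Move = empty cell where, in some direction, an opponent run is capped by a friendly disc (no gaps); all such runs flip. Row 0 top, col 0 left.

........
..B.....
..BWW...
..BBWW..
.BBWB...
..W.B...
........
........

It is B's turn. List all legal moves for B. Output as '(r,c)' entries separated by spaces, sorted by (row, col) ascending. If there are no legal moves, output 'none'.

(1,3): flips 1 -> legal
(1,4): flips 3 -> legal
(1,5): flips 1 -> legal
(2,5): flips 2 -> legal
(2,6): flips 1 -> legal
(3,6): flips 2 -> legal
(4,5): flips 2 -> legal
(4,6): no bracket -> illegal
(5,1): no bracket -> illegal
(5,3): flips 1 -> legal
(6,1): no bracket -> illegal
(6,2): flips 1 -> legal
(6,3): flips 1 -> legal

Answer: (1,3) (1,4) (1,5) (2,5) (2,6) (3,6) (4,5) (5,3) (6,2) (6,3)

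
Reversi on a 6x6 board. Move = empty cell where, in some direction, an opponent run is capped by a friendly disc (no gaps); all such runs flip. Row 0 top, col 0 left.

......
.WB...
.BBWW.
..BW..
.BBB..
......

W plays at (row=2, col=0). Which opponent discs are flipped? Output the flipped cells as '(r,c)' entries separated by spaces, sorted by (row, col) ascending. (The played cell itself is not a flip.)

Answer: (2,1) (2,2)

Derivation:
Dir NW: edge -> no flip
Dir N: first cell '.' (not opp) -> no flip
Dir NE: first cell 'W' (not opp) -> no flip
Dir W: edge -> no flip
Dir E: opp run (2,1) (2,2) capped by W -> flip
Dir SW: edge -> no flip
Dir S: first cell '.' (not opp) -> no flip
Dir SE: first cell '.' (not opp) -> no flip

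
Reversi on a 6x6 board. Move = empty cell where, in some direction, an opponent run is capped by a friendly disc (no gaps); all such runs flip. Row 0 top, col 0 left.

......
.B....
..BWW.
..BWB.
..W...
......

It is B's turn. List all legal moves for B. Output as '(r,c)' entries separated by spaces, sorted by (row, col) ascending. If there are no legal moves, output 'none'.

Answer: (1,2) (1,4) (2,5) (4,4) (5,2)

Derivation:
(1,2): flips 1 -> legal
(1,3): no bracket -> illegal
(1,4): flips 2 -> legal
(1,5): no bracket -> illegal
(2,5): flips 2 -> legal
(3,1): no bracket -> illegal
(3,5): no bracket -> illegal
(4,1): no bracket -> illegal
(4,3): no bracket -> illegal
(4,4): flips 1 -> legal
(5,1): no bracket -> illegal
(5,2): flips 1 -> legal
(5,3): no bracket -> illegal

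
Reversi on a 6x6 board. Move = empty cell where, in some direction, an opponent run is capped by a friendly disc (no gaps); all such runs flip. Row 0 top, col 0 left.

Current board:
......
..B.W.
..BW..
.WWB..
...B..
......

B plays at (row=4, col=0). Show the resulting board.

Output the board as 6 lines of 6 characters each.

Answer: ......
..B.W.
..BW..
.BWB..
B..B..
......

Derivation:
Place B at (4,0); scan 8 dirs for brackets.
Dir NW: edge -> no flip
Dir N: first cell '.' (not opp) -> no flip
Dir NE: opp run (3,1) capped by B -> flip
Dir W: edge -> no flip
Dir E: first cell '.' (not opp) -> no flip
Dir SW: edge -> no flip
Dir S: first cell '.' (not opp) -> no flip
Dir SE: first cell '.' (not opp) -> no flip
All flips: (3,1)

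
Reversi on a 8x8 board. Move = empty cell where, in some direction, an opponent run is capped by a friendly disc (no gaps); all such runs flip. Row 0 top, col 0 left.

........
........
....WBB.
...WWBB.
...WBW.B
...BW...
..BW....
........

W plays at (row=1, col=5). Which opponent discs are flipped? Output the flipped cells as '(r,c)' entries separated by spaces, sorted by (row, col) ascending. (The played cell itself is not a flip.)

Answer: (2,5) (3,5)

Derivation:
Dir NW: first cell '.' (not opp) -> no flip
Dir N: first cell '.' (not opp) -> no flip
Dir NE: first cell '.' (not opp) -> no flip
Dir W: first cell '.' (not opp) -> no flip
Dir E: first cell '.' (not opp) -> no flip
Dir SW: first cell 'W' (not opp) -> no flip
Dir S: opp run (2,5) (3,5) capped by W -> flip
Dir SE: opp run (2,6), next='.' -> no flip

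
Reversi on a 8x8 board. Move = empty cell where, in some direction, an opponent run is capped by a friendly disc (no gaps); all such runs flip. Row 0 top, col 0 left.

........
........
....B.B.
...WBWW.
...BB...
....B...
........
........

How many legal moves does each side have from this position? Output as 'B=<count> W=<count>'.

-- B to move --
(2,2): flips 1 -> legal
(2,3): flips 1 -> legal
(2,5): no bracket -> illegal
(2,7): no bracket -> illegal
(3,2): flips 1 -> legal
(3,7): flips 2 -> legal
(4,2): flips 1 -> legal
(4,5): no bracket -> illegal
(4,6): flips 2 -> legal
(4,7): no bracket -> illegal
B mobility = 6
-- W to move --
(1,3): flips 1 -> legal
(1,4): no bracket -> illegal
(1,5): flips 1 -> legal
(1,6): flips 1 -> legal
(1,7): flips 1 -> legal
(2,3): no bracket -> illegal
(2,5): no bracket -> illegal
(2,7): no bracket -> illegal
(3,2): no bracket -> illegal
(3,7): no bracket -> illegal
(4,2): no bracket -> illegal
(4,5): no bracket -> illegal
(5,2): no bracket -> illegal
(5,3): flips 2 -> legal
(5,5): flips 1 -> legal
(6,3): no bracket -> illegal
(6,4): no bracket -> illegal
(6,5): no bracket -> illegal
W mobility = 6

Answer: B=6 W=6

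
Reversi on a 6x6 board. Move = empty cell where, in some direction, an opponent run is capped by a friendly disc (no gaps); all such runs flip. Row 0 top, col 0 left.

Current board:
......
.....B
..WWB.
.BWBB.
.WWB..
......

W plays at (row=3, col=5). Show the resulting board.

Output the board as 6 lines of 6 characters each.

Place W at (3,5); scan 8 dirs for brackets.
Dir NW: opp run (2,4), next='.' -> no flip
Dir N: first cell '.' (not opp) -> no flip
Dir NE: edge -> no flip
Dir W: opp run (3,4) (3,3) capped by W -> flip
Dir E: edge -> no flip
Dir SW: first cell '.' (not opp) -> no flip
Dir S: first cell '.' (not opp) -> no flip
Dir SE: edge -> no flip
All flips: (3,3) (3,4)

Answer: ......
.....B
..WWB.
.BWWWW
.WWB..
......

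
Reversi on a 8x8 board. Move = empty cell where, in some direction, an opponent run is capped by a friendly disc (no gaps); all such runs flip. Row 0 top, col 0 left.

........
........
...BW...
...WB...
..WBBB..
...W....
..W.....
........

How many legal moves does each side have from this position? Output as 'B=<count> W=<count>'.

-- B to move --
(1,3): no bracket -> illegal
(1,4): flips 1 -> legal
(1,5): no bracket -> illegal
(2,2): flips 1 -> legal
(2,5): flips 1 -> legal
(3,1): no bracket -> illegal
(3,2): flips 1 -> legal
(3,5): no bracket -> illegal
(4,1): flips 1 -> legal
(5,1): no bracket -> illegal
(5,2): no bracket -> illegal
(5,4): no bracket -> illegal
(6,1): no bracket -> illegal
(6,3): flips 1 -> legal
(6,4): no bracket -> illegal
(7,1): flips 2 -> legal
(7,2): no bracket -> illegal
(7,3): no bracket -> illegal
B mobility = 7
-- W to move --
(1,2): no bracket -> illegal
(1,3): flips 1 -> legal
(1,4): no bracket -> illegal
(2,2): flips 1 -> legal
(2,5): no bracket -> illegal
(3,2): no bracket -> illegal
(3,5): flips 2 -> legal
(3,6): no bracket -> illegal
(4,6): flips 3 -> legal
(5,2): no bracket -> illegal
(5,4): flips 2 -> legal
(5,5): flips 1 -> legal
(5,6): no bracket -> illegal
W mobility = 6

Answer: B=7 W=6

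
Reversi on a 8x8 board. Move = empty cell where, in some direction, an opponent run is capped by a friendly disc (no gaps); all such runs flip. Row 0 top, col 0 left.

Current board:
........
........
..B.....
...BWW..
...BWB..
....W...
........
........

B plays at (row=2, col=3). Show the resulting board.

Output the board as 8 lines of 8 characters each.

Answer: ........
........
..BB....
...BBW..
...BWB..
....W...
........
........

Derivation:
Place B at (2,3); scan 8 dirs for brackets.
Dir NW: first cell '.' (not opp) -> no flip
Dir N: first cell '.' (not opp) -> no flip
Dir NE: first cell '.' (not opp) -> no flip
Dir W: first cell 'B' (not opp) -> no flip
Dir E: first cell '.' (not opp) -> no flip
Dir SW: first cell '.' (not opp) -> no flip
Dir S: first cell 'B' (not opp) -> no flip
Dir SE: opp run (3,4) capped by B -> flip
All flips: (3,4)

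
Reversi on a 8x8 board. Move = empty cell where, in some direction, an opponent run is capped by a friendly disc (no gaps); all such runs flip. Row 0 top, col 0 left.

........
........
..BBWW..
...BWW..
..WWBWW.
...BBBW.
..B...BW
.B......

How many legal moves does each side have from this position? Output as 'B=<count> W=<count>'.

Answer: B=11 W=9

Derivation:
-- B to move --
(1,3): no bracket -> illegal
(1,4): flips 2 -> legal
(1,5): flips 4 -> legal
(1,6): no bracket -> illegal
(2,6): flips 3 -> legal
(3,1): flips 1 -> legal
(3,2): flips 1 -> legal
(3,6): flips 5 -> legal
(3,7): flips 1 -> legal
(4,1): flips 2 -> legal
(4,7): flips 2 -> legal
(5,1): flips 1 -> legal
(5,2): no bracket -> illegal
(5,7): flips 1 -> legal
(6,5): no bracket -> illegal
(7,6): no bracket -> illegal
(7,7): no bracket -> illegal
B mobility = 11
-- W to move --
(1,1): no bracket -> illegal
(1,2): flips 1 -> legal
(1,3): flips 2 -> legal
(1,4): no bracket -> illegal
(2,1): flips 2 -> legal
(3,1): no bracket -> illegal
(3,2): flips 1 -> legal
(5,1): no bracket -> illegal
(5,2): flips 3 -> legal
(5,7): no bracket -> illegal
(6,0): no bracket -> illegal
(6,1): no bracket -> illegal
(6,3): flips 2 -> legal
(6,4): flips 4 -> legal
(6,5): flips 3 -> legal
(7,0): no bracket -> illegal
(7,2): no bracket -> illegal
(7,3): no bracket -> illegal
(7,5): no bracket -> illegal
(7,6): flips 1 -> legal
(7,7): no bracket -> illegal
W mobility = 9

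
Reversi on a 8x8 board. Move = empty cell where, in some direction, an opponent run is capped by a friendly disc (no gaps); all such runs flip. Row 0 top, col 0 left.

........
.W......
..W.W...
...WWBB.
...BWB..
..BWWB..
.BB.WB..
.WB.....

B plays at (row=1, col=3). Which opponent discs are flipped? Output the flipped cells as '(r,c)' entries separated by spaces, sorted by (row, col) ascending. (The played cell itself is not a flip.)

Answer: (2,4)

Derivation:
Dir NW: first cell '.' (not opp) -> no flip
Dir N: first cell '.' (not opp) -> no flip
Dir NE: first cell '.' (not opp) -> no flip
Dir W: first cell '.' (not opp) -> no flip
Dir E: first cell '.' (not opp) -> no flip
Dir SW: opp run (2,2), next='.' -> no flip
Dir S: first cell '.' (not opp) -> no flip
Dir SE: opp run (2,4) capped by B -> flip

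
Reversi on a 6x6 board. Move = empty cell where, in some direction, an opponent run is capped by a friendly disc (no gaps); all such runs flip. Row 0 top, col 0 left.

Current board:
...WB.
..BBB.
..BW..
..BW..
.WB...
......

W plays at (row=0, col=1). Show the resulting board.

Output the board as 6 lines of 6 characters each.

Place W at (0,1); scan 8 dirs for brackets.
Dir NW: edge -> no flip
Dir N: edge -> no flip
Dir NE: edge -> no flip
Dir W: first cell '.' (not opp) -> no flip
Dir E: first cell '.' (not opp) -> no flip
Dir SW: first cell '.' (not opp) -> no flip
Dir S: first cell '.' (not opp) -> no flip
Dir SE: opp run (1,2) capped by W -> flip
All flips: (1,2)

Answer: .W.WB.
..WBB.
..BW..
..BW..
.WB...
......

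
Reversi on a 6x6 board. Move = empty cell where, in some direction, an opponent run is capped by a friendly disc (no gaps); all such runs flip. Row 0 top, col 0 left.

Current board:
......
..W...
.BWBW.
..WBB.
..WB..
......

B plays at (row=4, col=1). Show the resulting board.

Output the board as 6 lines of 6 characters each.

Place B at (4,1); scan 8 dirs for brackets.
Dir NW: first cell '.' (not opp) -> no flip
Dir N: first cell '.' (not opp) -> no flip
Dir NE: opp run (3,2) capped by B -> flip
Dir W: first cell '.' (not opp) -> no flip
Dir E: opp run (4,2) capped by B -> flip
Dir SW: first cell '.' (not opp) -> no flip
Dir S: first cell '.' (not opp) -> no flip
Dir SE: first cell '.' (not opp) -> no flip
All flips: (3,2) (4,2)

Answer: ......
..W...
.BWBW.
..BBB.
.BBB..
......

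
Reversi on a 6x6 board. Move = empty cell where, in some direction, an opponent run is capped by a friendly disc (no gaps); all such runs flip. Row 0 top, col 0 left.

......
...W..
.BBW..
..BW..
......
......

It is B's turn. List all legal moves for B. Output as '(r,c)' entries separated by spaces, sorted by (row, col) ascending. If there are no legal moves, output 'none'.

Answer: (0,4) (1,4) (2,4) (3,4) (4,4)

Derivation:
(0,2): no bracket -> illegal
(0,3): no bracket -> illegal
(0,4): flips 1 -> legal
(1,2): no bracket -> illegal
(1,4): flips 1 -> legal
(2,4): flips 1 -> legal
(3,4): flips 1 -> legal
(4,2): no bracket -> illegal
(4,3): no bracket -> illegal
(4,4): flips 1 -> legal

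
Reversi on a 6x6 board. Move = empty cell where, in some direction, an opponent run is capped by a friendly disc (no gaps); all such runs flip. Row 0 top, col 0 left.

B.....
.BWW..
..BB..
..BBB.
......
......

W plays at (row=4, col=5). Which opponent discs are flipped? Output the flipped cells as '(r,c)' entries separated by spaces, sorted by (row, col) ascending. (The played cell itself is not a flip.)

Dir NW: opp run (3,4) (2,3) capped by W -> flip
Dir N: first cell '.' (not opp) -> no flip
Dir NE: edge -> no flip
Dir W: first cell '.' (not opp) -> no flip
Dir E: edge -> no flip
Dir SW: first cell '.' (not opp) -> no flip
Dir S: first cell '.' (not opp) -> no flip
Dir SE: edge -> no flip

Answer: (2,3) (3,4)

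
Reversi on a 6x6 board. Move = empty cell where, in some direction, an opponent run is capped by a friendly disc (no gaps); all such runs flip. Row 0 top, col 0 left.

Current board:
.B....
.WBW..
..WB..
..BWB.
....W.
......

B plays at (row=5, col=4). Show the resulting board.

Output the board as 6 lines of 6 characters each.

Answer: .B....
.WBW..
..WB..
..BWB.
....B.
....B.

Derivation:
Place B at (5,4); scan 8 dirs for brackets.
Dir NW: first cell '.' (not opp) -> no flip
Dir N: opp run (4,4) capped by B -> flip
Dir NE: first cell '.' (not opp) -> no flip
Dir W: first cell '.' (not opp) -> no flip
Dir E: first cell '.' (not opp) -> no flip
Dir SW: edge -> no flip
Dir S: edge -> no flip
Dir SE: edge -> no flip
All flips: (4,4)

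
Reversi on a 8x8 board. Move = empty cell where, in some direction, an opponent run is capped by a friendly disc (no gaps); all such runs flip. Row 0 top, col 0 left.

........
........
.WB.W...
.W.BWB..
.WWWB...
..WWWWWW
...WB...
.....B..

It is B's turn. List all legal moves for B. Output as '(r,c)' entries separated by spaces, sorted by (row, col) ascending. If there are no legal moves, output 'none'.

Answer: (1,3) (1,4) (1,5) (2,0) (4,0) (4,6) (5,1) (6,2) (6,6) (7,3)

Derivation:
(1,0): no bracket -> illegal
(1,1): no bracket -> illegal
(1,2): no bracket -> illegal
(1,3): flips 1 -> legal
(1,4): flips 2 -> legal
(1,5): flips 1 -> legal
(2,0): flips 4 -> legal
(2,3): no bracket -> illegal
(2,5): no bracket -> illegal
(3,0): no bracket -> illegal
(3,2): no bracket -> illegal
(4,0): flips 4 -> legal
(4,5): no bracket -> illegal
(4,6): flips 1 -> legal
(4,7): no bracket -> illegal
(5,0): no bracket -> illegal
(5,1): flips 1 -> legal
(6,1): no bracket -> illegal
(6,2): flips 2 -> legal
(6,5): no bracket -> illegal
(6,6): flips 1 -> legal
(6,7): no bracket -> illegal
(7,2): no bracket -> illegal
(7,3): flips 3 -> legal
(7,4): no bracket -> illegal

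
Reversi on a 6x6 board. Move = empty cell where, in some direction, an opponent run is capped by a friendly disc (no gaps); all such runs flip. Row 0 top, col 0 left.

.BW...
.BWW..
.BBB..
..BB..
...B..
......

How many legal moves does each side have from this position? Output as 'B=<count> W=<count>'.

-- B to move --
(0,3): flips 3 -> legal
(0,4): flips 1 -> legal
(1,4): flips 2 -> legal
(2,4): no bracket -> illegal
B mobility = 3
-- W to move --
(0,0): flips 1 -> legal
(1,0): flips 1 -> legal
(1,4): no bracket -> illegal
(2,0): flips 1 -> legal
(2,4): no bracket -> illegal
(3,0): flips 1 -> legal
(3,1): flips 1 -> legal
(3,4): flips 1 -> legal
(4,1): no bracket -> illegal
(4,2): flips 2 -> legal
(4,4): no bracket -> illegal
(5,2): no bracket -> illegal
(5,3): flips 3 -> legal
(5,4): no bracket -> illegal
W mobility = 8

Answer: B=3 W=8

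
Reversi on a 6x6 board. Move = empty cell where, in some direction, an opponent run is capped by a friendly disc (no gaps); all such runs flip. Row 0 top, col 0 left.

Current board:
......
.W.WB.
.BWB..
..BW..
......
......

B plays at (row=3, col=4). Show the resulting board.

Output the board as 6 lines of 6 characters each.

Answer: ......
.W.WB.
.BWB..
..BBB.
......
......

Derivation:
Place B at (3,4); scan 8 dirs for brackets.
Dir NW: first cell 'B' (not opp) -> no flip
Dir N: first cell '.' (not opp) -> no flip
Dir NE: first cell '.' (not opp) -> no flip
Dir W: opp run (3,3) capped by B -> flip
Dir E: first cell '.' (not opp) -> no flip
Dir SW: first cell '.' (not opp) -> no flip
Dir S: first cell '.' (not opp) -> no flip
Dir SE: first cell '.' (not opp) -> no flip
All flips: (3,3)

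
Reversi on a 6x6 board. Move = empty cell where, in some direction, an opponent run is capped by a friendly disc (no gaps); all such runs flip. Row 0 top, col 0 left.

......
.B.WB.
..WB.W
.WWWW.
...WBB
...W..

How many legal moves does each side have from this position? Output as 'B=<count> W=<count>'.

Answer: B=6 W=9

Derivation:
-- B to move --
(0,2): no bracket -> illegal
(0,3): flips 1 -> legal
(0,4): no bracket -> illegal
(1,2): flips 1 -> legal
(1,5): no bracket -> illegal
(2,0): no bracket -> illegal
(2,1): flips 1 -> legal
(2,4): flips 1 -> legal
(3,0): no bracket -> illegal
(3,5): no bracket -> illegal
(4,0): no bracket -> illegal
(4,1): flips 1 -> legal
(4,2): flips 1 -> legal
(5,2): no bracket -> illegal
(5,4): no bracket -> illegal
B mobility = 6
-- W to move --
(0,0): flips 1 -> legal
(0,1): no bracket -> illegal
(0,2): no bracket -> illegal
(0,3): flips 1 -> legal
(0,4): no bracket -> illegal
(0,5): flips 2 -> legal
(1,0): no bracket -> illegal
(1,2): flips 1 -> legal
(1,5): flips 1 -> legal
(2,0): no bracket -> illegal
(2,1): no bracket -> illegal
(2,4): flips 1 -> legal
(3,5): flips 1 -> legal
(5,4): flips 1 -> legal
(5,5): flips 1 -> legal
W mobility = 9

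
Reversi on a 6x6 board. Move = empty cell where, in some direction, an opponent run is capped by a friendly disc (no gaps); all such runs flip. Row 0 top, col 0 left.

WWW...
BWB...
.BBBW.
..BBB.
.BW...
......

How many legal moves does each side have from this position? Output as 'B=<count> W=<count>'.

-- B to move --
(0,3): no bracket -> illegal
(1,3): no bracket -> illegal
(1,4): flips 1 -> legal
(1,5): flips 1 -> legal
(2,0): no bracket -> illegal
(2,5): flips 1 -> legal
(3,1): no bracket -> illegal
(3,5): no bracket -> illegal
(4,3): flips 1 -> legal
(5,1): flips 1 -> legal
(5,2): flips 1 -> legal
(5,3): no bracket -> illegal
B mobility = 6
-- W to move --
(0,3): no bracket -> illegal
(1,3): flips 1 -> legal
(1,4): no bracket -> illegal
(2,0): flips 4 -> legal
(2,5): no bracket -> illegal
(3,0): no bracket -> illegal
(3,1): flips 1 -> legal
(3,5): no bracket -> illegal
(4,0): flips 1 -> legal
(4,3): no bracket -> illegal
(4,4): flips 3 -> legal
(4,5): flips 3 -> legal
(5,0): no bracket -> illegal
(5,1): no bracket -> illegal
(5,2): no bracket -> illegal
W mobility = 6

Answer: B=6 W=6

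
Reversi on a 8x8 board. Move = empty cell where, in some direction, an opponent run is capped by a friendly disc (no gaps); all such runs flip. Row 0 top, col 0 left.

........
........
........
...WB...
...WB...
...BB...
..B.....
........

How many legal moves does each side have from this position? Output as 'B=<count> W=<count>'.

Answer: B=5 W=6

Derivation:
-- B to move --
(2,2): flips 1 -> legal
(2,3): flips 2 -> legal
(2,4): no bracket -> illegal
(3,2): flips 2 -> legal
(4,2): flips 1 -> legal
(5,2): flips 1 -> legal
B mobility = 5
-- W to move --
(2,3): no bracket -> illegal
(2,4): no bracket -> illegal
(2,5): flips 1 -> legal
(3,5): flips 1 -> legal
(4,2): no bracket -> illegal
(4,5): flips 1 -> legal
(5,1): no bracket -> illegal
(5,2): no bracket -> illegal
(5,5): flips 1 -> legal
(6,1): no bracket -> illegal
(6,3): flips 1 -> legal
(6,4): no bracket -> illegal
(6,5): flips 1 -> legal
(7,1): no bracket -> illegal
(7,2): no bracket -> illegal
(7,3): no bracket -> illegal
W mobility = 6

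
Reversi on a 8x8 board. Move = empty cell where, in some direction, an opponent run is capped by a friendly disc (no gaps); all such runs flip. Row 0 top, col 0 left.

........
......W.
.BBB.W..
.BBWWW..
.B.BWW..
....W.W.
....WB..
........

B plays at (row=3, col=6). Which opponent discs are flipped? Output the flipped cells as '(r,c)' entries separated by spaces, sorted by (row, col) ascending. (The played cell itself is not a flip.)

Answer: (3,3) (3,4) (3,5)

Derivation:
Dir NW: opp run (2,5), next='.' -> no flip
Dir N: first cell '.' (not opp) -> no flip
Dir NE: first cell '.' (not opp) -> no flip
Dir W: opp run (3,5) (3,4) (3,3) capped by B -> flip
Dir E: first cell '.' (not opp) -> no flip
Dir SW: opp run (4,5) (5,4), next='.' -> no flip
Dir S: first cell '.' (not opp) -> no flip
Dir SE: first cell '.' (not opp) -> no flip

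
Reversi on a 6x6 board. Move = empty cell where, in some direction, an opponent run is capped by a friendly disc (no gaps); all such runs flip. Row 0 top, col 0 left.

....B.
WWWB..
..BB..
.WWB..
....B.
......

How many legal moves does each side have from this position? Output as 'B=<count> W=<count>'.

Answer: B=7 W=3

Derivation:
-- B to move --
(0,0): flips 1 -> legal
(0,1): flips 1 -> legal
(0,2): flips 1 -> legal
(0,3): no bracket -> illegal
(2,0): no bracket -> illegal
(2,1): no bracket -> illegal
(3,0): flips 2 -> legal
(4,0): flips 1 -> legal
(4,1): flips 1 -> legal
(4,2): flips 1 -> legal
(4,3): no bracket -> illegal
B mobility = 7
-- W to move --
(0,2): no bracket -> illegal
(0,3): no bracket -> illegal
(0,5): no bracket -> illegal
(1,4): flips 2 -> legal
(1,5): no bracket -> illegal
(2,1): no bracket -> illegal
(2,4): no bracket -> illegal
(3,4): flips 2 -> legal
(3,5): no bracket -> illegal
(4,2): no bracket -> illegal
(4,3): no bracket -> illegal
(4,5): no bracket -> illegal
(5,3): no bracket -> illegal
(5,4): no bracket -> illegal
(5,5): flips 3 -> legal
W mobility = 3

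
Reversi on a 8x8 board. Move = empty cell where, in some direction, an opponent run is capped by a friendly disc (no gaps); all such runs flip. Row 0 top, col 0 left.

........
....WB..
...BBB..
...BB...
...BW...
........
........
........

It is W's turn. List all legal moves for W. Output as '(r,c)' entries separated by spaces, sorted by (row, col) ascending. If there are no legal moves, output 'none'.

Answer: (1,6) (2,2) (3,2) (3,6) (4,2)

Derivation:
(0,4): no bracket -> illegal
(0,5): no bracket -> illegal
(0,6): no bracket -> illegal
(1,2): no bracket -> illegal
(1,3): no bracket -> illegal
(1,6): flips 1 -> legal
(2,2): flips 1 -> legal
(2,6): no bracket -> illegal
(3,2): flips 1 -> legal
(3,5): no bracket -> illegal
(3,6): flips 1 -> legal
(4,2): flips 1 -> legal
(4,5): no bracket -> illegal
(5,2): no bracket -> illegal
(5,3): no bracket -> illegal
(5,4): no bracket -> illegal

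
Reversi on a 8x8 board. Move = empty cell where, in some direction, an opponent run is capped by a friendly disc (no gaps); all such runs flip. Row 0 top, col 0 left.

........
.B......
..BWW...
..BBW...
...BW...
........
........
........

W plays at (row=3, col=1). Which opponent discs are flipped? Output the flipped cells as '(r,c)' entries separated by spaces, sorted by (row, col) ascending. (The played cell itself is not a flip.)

Dir NW: first cell '.' (not opp) -> no flip
Dir N: first cell '.' (not opp) -> no flip
Dir NE: opp run (2,2), next='.' -> no flip
Dir W: first cell '.' (not opp) -> no flip
Dir E: opp run (3,2) (3,3) capped by W -> flip
Dir SW: first cell '.' (not opp) -> no flip
Dir S: first cell '.' (not opp) -> no flip
Dir SE: first cell '.' (not opp) -> no flip

Answer: (3,2) (3,3)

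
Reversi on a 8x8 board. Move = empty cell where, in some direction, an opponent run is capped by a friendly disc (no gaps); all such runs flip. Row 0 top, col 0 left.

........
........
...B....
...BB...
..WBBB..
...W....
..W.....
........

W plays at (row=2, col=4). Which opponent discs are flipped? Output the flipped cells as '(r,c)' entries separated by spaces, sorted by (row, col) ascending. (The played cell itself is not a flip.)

Dir NW: first cell '.' (not opp) -> no flip
Dir N: first cell '.' (not opp) -> no flip
Dir NE: first cell '.' (not opp) -> no flip
Dir W: opp run (2,3), next='.' -> no flip
Dir E: first cell '.' (not opp) -> no flip
Dir SW: opp run (3,3) capped by W -> flip
Dir S: opp run (3,4) (4,4), next='.' -> no flip
Dir SE: first cell '.' (not opp) -> no flip

Answer: (3,3)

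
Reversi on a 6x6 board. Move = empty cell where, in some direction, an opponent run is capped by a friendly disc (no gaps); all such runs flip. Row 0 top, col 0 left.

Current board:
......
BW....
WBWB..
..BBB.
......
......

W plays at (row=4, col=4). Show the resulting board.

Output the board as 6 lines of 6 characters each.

Answer: ......
BW....
WBWB..
..BWB.
....W.
......

Derivation:
Place W at (4,4); scan 8 dirs for brackets.
Dir NW: opp run (3,3) capped by W -> flip
Dir N: opp run (3,4), next='.' -> no flip
Dir NE: first cell '.' (not opp) -> no flip
Dir W: first cell '.' (not opp) -> no flip
Dir E: first cell '.' (not opp) -> no flip
Dir SW: first cell '.' (not opp) -> no flip
Dir S: first cell '.' (not opp) -> no flip
Dir SE: first cell '.' (not opp) -> no flip
All flips: (3,3)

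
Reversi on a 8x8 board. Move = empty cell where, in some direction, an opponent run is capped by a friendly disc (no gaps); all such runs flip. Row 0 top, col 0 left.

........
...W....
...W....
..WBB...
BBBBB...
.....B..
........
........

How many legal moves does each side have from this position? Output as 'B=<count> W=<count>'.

-- B to move --
(0,2): no bracket -> illegal
(0,3): flips 2 -> legal
(0,4): no bracket -> illegal
(1,2): flips 1 -> legal
(1,4): flips 2 -> legal
(2,1): flips 1 -> legal
(2,2): flips 1 -> legal
(2,4): no bracket -> illegal
(3,1): flips 1 -> legal
B mobility = 6
-- W to move --
(2,2): no bracket -> illegal
(2,4): no bracket -> illegal
(2,5): no bracket -> illegal
(3,0): no bracket -> illegal
(3,1): no bracket -> illegal
(3,5): flips 2 -> legal
(4,5): flips 1 -> legal
(4,6): no bracket -> illegal
(5,0): flips 1 -> legal
(5,1): no bracket -> illegal
(5,2): flips 1 -> legal
(5,3): flips 2 -> legal
(5,4): flips 1 -> legal
(5,6): no bracket -> illegal
(6,4): no bracket -> illegal
(6,5): no bracket -> illegal
(6,6): no bracket -> illegal
W mobility = 6

Answer: B=6 W=6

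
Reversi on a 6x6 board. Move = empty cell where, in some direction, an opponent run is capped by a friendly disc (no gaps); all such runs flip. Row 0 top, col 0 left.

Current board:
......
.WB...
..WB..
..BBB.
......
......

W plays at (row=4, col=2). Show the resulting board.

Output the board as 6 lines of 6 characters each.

Place W at (4,2); scan 8 dirs for brackets.
Dir NW: first cell '.' (not opp) -> no flip
Dir N: opp run (3,2) capped by W -> flip
Dir NE: opp run (3,3), next='.' -> no flip
Dir W: first cell '.' (not opp) -> no flip
Dir E: first cell '.' (not opp) -> no flip
Dir SW: first cell '.' (not opp) -> no flip
Dir S: first cell '.' (not opp) -> no flip
Dir SE: first cell '.' (not opp) -> no flip
All flips: (3,2)

Answer: ......
.WB...
..WB..
..WBB.
..W...
......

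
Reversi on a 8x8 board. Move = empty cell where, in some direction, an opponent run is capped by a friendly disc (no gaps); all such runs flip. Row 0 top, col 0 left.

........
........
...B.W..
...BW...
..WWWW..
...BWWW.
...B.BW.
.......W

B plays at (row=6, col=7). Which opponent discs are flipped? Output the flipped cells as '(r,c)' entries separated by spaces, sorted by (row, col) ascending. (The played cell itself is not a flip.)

Answer: (3,4) (4,5) (5,6) (6,6)

Derivation:
Dir NW: opp run (5,6) (4,5) (3,4) capped by B -> flip
Dir N: first cell '.' (not opp) -> no flip
Dir NE: edge -> no flip
Dir W: opp run (6,6) capped by B -> flip
Dir E: edge -> no flip
Dir SW: first cell '.' (not opp) -> no flip
Dir S: opp run (7,7), next=edge -> no flip
Dir SE: edge -> no flip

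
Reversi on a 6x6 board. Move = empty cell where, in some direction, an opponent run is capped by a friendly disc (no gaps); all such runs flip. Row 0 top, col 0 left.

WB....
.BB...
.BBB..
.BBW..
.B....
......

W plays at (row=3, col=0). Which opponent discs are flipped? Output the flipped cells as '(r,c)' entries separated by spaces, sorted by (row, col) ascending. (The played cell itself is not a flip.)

Answer: (3,1) (3,2)

Derivation:
Dir NW: edge -> no flip
Dir N: first cell '.' (not opp) -> no flip
Dir NE: opp run (2,1) (1,2), next='.' -> no flip
Dir W: edge -> no flip
Dir E: opp run (3,1) (3,2) capped by W -> flip
Dir SW: edge -> no flip
Dir S: first cell '.' (not opp) -> no flip
Dir SE: opp run (4,1), next='.' -> no flip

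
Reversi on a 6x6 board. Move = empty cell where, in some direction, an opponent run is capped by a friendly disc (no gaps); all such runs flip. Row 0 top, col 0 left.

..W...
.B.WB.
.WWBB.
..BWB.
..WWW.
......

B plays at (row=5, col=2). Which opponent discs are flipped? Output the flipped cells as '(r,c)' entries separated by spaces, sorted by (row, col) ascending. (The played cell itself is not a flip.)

Dir NW: first cell '.' (not opp) -> no flip
Dir N: opp run (4,2) capped by B -> flip
Dir NE: opp run (4,3) capped by B -> flip
Dir W: first cell '.' (not opp) -> no flip
Dir E: first cell '.' (not opp) -> no flip
Dir SW: edge -> no flip
Dir S: edge -> no flip
Dir SE: edge -> no flip

Answer: (4,2) (4,3)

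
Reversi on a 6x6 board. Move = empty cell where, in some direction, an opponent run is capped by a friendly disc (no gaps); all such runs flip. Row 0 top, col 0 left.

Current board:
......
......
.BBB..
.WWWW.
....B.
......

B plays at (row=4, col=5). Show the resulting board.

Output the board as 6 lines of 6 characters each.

Place B at (4,5); scan 8 dirs for brackets.
Dir NW: opp run (3,4) capped by B -> flip
Dir N: first cell '.' (not opp) -> no flip
Dir NE: edge -> no flip
Dir W: first cell 'B' (not opp) -> no flip
Dir E: edge -> no flip
Dir SW: first cell '.' (not opp) -> no flip
Dir S: first cell '.' (not opp) -> no flip
Dir SE: edge -> no flip
All flips: (3,4)

Answer: ......
......
.BBB..
.WWWB.
....BB
......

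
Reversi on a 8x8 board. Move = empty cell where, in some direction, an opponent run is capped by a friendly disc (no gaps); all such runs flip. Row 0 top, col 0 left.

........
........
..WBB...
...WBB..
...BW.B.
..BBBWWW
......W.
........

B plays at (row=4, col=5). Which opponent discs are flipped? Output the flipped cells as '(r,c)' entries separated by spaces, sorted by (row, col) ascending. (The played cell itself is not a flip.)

Answer: (4,4)

Derivation:
Dir NW: first cell 'B' (not opp) -> no flip
Dir N: first cell 'B' (not opp) -> no flip
Dir NE: first cell '.' (not opp) -> no flip
Dir W: opp run (4,4) capped by B -> flip
Dir E: first cell 'B' (not opp) -> no flip
Dir SW: first cell 'B' (not opp) -> no flip
Dir S: opp run (5,5), next='.' -> no flip
Dir SE: opp run (5,6), next='.' -> no flip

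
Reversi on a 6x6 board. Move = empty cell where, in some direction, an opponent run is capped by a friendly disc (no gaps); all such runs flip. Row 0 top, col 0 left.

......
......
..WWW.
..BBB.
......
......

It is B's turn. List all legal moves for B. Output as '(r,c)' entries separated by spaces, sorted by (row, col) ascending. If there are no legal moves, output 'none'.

(1,1): flips 1 -> legal
(1,2): flips 2 -> legal
(1,3): flips 1 -> legal
(1,4): flips 2 -> legal
(1,5): flips 1 -> legal
(2,1): no bracket -> illegal
(2,5): no bracket -> illegal
(3,1): no bracket -> illegal
(3,5): no bracket -> illegal

Answer: (1,1) (1,2) (1,3) (1,4) (1,5)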